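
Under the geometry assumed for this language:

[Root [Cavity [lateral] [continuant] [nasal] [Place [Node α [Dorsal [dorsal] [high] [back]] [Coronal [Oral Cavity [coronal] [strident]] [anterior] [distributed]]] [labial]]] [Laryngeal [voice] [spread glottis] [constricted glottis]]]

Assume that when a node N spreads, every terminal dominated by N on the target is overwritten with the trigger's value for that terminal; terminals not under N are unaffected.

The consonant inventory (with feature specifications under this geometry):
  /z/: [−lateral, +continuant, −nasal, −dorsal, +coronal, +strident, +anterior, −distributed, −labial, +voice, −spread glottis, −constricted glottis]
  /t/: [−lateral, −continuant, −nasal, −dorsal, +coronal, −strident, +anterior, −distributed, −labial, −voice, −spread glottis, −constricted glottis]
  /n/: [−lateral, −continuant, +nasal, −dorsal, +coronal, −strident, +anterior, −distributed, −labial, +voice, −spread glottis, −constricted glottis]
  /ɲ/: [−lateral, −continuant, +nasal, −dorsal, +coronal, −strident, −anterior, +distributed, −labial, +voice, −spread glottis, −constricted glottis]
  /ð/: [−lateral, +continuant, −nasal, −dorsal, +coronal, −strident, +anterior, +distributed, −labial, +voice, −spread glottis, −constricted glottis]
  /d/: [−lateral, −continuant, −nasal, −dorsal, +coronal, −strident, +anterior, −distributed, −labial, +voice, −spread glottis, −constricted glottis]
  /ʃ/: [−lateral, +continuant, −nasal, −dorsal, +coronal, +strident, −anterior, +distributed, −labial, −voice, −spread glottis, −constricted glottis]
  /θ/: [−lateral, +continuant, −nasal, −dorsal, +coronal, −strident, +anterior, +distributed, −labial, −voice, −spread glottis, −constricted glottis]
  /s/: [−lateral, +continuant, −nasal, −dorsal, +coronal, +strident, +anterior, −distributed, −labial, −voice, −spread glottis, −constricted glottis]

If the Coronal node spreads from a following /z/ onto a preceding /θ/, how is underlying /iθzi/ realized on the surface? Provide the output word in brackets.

Terminals under Coronal in this geometry: [coronal], [strident], [anterior], [distributed].
The target acquires /z/'s values for everything under Coronal — [+coronal], [+strident], [+anterior], [−distributed] — while keeping its own [lateral], [continuant], [nasal], ….
This feature bundle is that of [s], so /iθzi/ surfaces as [iszi].

[iszi]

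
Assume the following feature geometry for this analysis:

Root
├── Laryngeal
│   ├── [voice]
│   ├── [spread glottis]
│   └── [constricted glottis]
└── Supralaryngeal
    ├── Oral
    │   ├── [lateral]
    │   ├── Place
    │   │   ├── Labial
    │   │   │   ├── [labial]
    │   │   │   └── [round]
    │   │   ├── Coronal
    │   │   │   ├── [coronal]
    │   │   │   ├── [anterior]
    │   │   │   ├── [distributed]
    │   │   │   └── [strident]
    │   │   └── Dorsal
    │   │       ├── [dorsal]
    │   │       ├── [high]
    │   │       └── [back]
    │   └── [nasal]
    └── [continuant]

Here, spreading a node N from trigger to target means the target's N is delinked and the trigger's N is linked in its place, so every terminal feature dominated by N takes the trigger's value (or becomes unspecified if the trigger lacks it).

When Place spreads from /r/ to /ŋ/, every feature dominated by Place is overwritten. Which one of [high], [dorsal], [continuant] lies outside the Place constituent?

[continuant]

Place dominates exactly [labial], [round], [coronal], [anterior], [distributed], [strident], [dorsal], [high], [back].
[high], [dorsal] all lie under Place, so they are overwritten when Place spreads.
But [continuant] is a dependent of Supralaryngeal, outside Place; it is therefore untouched by the spreading.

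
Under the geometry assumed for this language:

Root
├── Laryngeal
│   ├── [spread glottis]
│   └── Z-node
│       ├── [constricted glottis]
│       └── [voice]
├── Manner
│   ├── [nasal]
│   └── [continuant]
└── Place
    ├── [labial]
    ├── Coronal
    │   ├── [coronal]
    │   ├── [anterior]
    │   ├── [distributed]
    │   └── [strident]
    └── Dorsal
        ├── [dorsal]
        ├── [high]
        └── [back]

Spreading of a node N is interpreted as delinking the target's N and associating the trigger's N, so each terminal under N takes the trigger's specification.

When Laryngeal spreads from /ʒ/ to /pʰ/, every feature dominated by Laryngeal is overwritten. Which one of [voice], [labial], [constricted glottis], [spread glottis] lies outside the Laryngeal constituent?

[labial]

The terminals dominated by Laryngeal are [spread glottis], [constricted glottis], [voice].
[constricted glottis], [voice], [spread glottis] all lie under Laryngeal, so they are overwritten when Laryngeal spreads.
[labial] is not within the Laryngeal subtree (it hangs from Place), so /pʰ/'s [labial] value survives.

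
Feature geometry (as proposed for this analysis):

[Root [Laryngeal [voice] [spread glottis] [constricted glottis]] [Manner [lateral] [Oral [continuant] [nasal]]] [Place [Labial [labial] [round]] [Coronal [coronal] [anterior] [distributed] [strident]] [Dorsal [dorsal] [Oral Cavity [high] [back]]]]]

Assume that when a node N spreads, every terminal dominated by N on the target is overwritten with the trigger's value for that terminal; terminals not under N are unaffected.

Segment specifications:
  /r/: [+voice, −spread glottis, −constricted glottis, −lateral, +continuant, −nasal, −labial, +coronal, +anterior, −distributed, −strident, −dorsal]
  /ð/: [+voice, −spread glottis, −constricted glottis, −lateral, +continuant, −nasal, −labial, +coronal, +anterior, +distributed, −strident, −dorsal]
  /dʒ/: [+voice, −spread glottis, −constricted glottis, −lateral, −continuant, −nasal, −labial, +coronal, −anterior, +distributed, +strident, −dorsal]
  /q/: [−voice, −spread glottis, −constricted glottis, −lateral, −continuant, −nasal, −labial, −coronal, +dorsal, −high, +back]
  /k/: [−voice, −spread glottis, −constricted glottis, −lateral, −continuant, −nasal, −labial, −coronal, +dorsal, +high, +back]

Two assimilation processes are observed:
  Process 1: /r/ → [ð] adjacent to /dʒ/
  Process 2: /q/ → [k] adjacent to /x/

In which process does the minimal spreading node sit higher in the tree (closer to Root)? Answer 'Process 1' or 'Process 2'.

Process 1: the feature that changes is [distributed]; the minimal node is [distributed] (depth 3).
In Process 2, [high] changes, so the minimal spreading node is [high] at depth 4.
[distributed] is closer to Root than [high], so Process 1 spreads the higher node.

Process 1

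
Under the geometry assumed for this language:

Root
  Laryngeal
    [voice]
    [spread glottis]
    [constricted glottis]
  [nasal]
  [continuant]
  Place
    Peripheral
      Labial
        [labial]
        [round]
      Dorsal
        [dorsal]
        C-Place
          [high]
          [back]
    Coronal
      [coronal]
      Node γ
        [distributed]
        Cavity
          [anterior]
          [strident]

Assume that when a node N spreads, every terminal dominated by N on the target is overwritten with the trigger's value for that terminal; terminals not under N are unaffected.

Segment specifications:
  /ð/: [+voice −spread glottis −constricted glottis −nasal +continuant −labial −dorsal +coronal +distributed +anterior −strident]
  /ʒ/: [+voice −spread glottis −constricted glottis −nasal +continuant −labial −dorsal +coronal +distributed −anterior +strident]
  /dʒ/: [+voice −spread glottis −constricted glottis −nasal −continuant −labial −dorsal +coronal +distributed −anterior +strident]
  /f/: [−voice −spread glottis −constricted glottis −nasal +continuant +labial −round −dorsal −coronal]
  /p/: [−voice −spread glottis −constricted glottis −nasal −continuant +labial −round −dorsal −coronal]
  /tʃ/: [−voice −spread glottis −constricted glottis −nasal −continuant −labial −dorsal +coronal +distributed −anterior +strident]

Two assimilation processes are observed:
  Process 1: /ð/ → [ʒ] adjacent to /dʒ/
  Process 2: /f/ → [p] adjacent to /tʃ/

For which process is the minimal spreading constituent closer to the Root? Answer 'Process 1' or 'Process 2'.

Process 1: the features that change are [anterior], [strident]; the minimal node is Cavity (depth 4).
Process 2: the feature that changes is [continuant]; the minimal node is [continuant] (depth 1).
[continuant] (depth 1) sits above Cavity (depth 4), making Process 2 the one with the higher spreading node.

Process 2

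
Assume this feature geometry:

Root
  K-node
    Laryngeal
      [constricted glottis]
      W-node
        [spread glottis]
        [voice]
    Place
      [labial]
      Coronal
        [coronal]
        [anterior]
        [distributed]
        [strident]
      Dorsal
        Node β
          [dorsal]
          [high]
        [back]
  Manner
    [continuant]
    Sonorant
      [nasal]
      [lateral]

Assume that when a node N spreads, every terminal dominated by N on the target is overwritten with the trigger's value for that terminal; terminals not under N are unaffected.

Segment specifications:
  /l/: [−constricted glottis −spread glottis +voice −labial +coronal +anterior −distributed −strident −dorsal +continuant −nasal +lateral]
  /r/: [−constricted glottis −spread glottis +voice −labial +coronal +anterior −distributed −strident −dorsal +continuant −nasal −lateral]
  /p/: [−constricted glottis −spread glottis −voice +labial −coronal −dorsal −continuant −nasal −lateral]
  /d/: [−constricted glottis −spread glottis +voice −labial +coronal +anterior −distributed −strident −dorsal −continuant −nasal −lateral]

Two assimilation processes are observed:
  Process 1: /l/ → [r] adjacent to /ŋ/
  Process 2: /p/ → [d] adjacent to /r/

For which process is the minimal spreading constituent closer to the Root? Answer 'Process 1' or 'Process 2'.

Process 1 alters [lateral]; the lowest dominating node is [lateral] (depth 3 from Root).
Process 2 alters [voice], [labial], [coronal], [anterior], [distributed], [strident]; the lowest common ancestor is K-node (depth 1 from Root).
Depth 1 < depth 3; Process 2 involves the structurally higher constituent K-node.

Process 2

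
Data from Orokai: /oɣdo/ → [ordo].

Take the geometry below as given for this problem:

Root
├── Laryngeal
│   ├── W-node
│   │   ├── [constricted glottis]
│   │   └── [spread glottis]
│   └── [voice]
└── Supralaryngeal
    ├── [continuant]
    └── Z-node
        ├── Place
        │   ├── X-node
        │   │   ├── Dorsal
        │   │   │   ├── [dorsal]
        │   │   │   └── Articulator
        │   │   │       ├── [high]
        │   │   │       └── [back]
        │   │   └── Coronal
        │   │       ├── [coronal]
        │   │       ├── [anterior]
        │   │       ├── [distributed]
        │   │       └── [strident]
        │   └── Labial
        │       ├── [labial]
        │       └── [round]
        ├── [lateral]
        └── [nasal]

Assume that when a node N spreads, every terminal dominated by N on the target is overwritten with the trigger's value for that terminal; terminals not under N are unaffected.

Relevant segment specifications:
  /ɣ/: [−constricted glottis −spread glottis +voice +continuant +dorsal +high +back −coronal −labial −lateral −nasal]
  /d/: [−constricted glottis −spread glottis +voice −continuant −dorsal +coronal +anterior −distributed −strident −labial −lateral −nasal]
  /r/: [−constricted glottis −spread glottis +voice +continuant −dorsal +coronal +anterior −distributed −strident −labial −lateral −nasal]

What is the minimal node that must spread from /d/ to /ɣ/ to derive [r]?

X-node

/ɣ/ and [r] differ in [coronal], [anterior], [distributed], [strident], [dorsal], [high], [back]; every other specified feature is identical.
The smallest constituent containing every changed terminal is X-node — each of its daughters lacks at least one of the affected features.
If X-node spreads, every terminal under it takes /d/'s value, producing [r] as observed.
[continuant], a feature on which the two segments disagree outside X-node, is unchanged — nothing dominating it spread, and X-node is the minimal sufficient constituent.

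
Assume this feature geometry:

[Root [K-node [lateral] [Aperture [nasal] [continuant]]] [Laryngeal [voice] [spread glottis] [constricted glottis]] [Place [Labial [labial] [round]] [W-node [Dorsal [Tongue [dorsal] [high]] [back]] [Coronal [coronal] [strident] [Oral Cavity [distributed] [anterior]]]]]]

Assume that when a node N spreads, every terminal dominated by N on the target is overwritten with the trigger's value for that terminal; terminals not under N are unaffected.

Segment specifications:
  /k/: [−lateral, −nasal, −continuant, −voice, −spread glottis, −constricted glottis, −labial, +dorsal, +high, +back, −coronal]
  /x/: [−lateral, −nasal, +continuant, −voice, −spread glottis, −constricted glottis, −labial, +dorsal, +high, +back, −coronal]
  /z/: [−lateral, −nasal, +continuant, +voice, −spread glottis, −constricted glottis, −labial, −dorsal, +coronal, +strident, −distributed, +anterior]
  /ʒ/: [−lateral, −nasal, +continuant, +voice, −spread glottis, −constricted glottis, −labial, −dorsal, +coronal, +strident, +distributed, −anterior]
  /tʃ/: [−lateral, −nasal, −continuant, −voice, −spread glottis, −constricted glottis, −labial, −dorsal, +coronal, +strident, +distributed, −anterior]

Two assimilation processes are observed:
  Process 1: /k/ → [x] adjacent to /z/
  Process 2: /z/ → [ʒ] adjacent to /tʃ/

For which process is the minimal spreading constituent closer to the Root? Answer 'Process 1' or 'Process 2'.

Process 1

Process 1: the feature that changes is [continuant]; the minimal node is [continuant] (depth 3).
Process 2: the features that change are [anterior], [distributed]; the minimal node is Oral Cavity (depth 4).
[continuant] is closer to Root than Oral Cavity, so Process 1 spreads the higher node.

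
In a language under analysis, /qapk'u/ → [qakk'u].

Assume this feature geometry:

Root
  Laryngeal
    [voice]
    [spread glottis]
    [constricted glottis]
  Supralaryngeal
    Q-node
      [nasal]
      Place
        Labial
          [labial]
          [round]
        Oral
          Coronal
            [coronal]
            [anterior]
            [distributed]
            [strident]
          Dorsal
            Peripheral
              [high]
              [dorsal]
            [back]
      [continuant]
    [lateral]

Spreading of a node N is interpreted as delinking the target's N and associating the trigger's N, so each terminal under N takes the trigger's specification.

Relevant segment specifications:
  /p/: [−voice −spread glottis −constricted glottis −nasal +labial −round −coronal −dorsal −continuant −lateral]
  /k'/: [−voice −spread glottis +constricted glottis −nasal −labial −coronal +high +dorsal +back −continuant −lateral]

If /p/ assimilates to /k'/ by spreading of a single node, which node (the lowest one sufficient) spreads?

Place

/p/ and [k] differ in [labial], [round], [dorsal], [high], [back]; every other specified feature is identical.
In this geometry the lowest node dominating all of them is Place: every daughter of Place dominates only a proper subset, so no lower node suffices.
Spreading Place from /k'/ overwrites each of those terminals with /k'/'s values, yielding exactly [k].
[constricted glottis] stays as in /p/ although /k'/ differs there, so no node dominating it spread; among the remaining candidates Place is the lowest that derives the output.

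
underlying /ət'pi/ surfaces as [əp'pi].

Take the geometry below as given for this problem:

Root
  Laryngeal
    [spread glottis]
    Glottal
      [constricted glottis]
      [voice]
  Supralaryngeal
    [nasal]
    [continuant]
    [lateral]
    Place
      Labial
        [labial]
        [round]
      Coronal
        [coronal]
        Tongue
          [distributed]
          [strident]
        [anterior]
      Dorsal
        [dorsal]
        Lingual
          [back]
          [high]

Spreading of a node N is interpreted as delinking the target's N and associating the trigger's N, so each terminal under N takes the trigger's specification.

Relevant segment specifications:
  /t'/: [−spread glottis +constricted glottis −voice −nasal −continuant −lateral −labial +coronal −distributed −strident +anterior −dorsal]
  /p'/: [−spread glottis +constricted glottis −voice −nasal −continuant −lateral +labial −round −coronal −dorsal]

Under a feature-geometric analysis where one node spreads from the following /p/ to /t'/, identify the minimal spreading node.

Place

Comparing /t'/ with its surface form [p'], the features that change are [labial], [round], [coronal], [anterior], [distributed], [strident].
In this geometry the lowest node dominating all of them is Place: every daughter of Place dominates only a proper subset, so no lower node suffices.
Delinking /t'/'s Place and associating /p/'s Place gives precisely the feature bundle of [p'].
[constricted glottis] stays as in /t'/ although /p/ differs there, so no node dominating it spread; among the remaining candidates Place is the lowest that derives the output.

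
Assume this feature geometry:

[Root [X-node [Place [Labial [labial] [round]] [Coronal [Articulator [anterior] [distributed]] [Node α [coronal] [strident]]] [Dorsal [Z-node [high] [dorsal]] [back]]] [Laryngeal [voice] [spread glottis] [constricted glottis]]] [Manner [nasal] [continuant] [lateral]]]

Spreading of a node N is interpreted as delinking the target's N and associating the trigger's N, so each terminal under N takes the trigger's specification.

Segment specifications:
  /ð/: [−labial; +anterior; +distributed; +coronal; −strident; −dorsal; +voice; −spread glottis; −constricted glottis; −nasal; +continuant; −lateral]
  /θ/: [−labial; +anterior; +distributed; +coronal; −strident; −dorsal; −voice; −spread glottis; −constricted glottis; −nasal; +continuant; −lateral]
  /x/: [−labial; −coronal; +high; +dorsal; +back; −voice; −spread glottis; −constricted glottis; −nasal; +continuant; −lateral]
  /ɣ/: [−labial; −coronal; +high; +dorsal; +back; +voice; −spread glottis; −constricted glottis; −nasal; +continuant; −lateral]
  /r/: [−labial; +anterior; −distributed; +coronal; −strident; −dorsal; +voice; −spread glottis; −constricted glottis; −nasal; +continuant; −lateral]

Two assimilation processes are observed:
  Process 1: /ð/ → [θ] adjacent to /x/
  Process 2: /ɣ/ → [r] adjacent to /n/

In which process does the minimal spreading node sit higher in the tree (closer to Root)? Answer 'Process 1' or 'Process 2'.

Process 1 alters [voice]; the lowest dominating node is [voice] (depth 3 from Root).
Process 2: the features that change are [coronal], [anterior], [distributed], [strident], [dorsal], [high], [back]; the minimal node is Place (depth 2).
Place (depth 2) sits above [voice] (depth 3), making Process 2 the one with the higher spreading node.

Process 2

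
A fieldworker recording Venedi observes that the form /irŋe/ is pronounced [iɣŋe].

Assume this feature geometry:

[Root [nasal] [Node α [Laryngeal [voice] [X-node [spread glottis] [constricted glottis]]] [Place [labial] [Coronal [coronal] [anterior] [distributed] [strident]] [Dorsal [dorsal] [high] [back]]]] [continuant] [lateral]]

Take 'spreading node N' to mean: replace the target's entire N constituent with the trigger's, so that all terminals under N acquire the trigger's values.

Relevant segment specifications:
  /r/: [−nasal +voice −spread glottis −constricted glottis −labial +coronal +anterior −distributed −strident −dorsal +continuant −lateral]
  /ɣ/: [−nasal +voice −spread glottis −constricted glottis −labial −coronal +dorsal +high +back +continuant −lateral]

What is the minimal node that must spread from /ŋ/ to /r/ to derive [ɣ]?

Place

The alternation /r/ → [ɣ] changes [coronal], [anterior], [distributed], [strident], [dorsal], [high], [back] and nothing else.
These terminals are all dominated by Place, and no proper subconstituent of Place covers them all; Place is their lowest common ancestor.
Delinking /r/'s Place and associating /ŋ/'s Place gives precisely the feature bundle of [ɣ].
Features on which the two segments disagree outside Place, such as [nasal], [continuant], are unchanged — nothing dominating them spread, and Place is the minimal sufficient constituent.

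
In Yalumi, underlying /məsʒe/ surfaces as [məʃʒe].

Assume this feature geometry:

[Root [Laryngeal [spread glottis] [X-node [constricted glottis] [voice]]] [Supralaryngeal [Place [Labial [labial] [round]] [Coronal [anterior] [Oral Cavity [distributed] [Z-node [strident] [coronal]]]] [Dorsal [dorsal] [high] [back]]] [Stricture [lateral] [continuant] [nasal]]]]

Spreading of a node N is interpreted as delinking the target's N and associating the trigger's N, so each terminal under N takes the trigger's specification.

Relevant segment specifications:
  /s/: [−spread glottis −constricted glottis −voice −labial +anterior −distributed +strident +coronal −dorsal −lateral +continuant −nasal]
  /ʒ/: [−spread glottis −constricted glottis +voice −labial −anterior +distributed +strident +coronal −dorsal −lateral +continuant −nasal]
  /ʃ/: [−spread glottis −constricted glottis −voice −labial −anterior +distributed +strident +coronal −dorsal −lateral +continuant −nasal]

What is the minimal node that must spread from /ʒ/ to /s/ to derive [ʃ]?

Feature comparison: [anterior], [distributed] differ between /s/ and [ʃ]; the remaining terminals match.
In this geometry the lowest node dominating all of them is Coronal: every daughter of Coronal dominates only a proper subset, so no lower node suffices.
If Coronal spreads, every terminal under it takes /ʒ/'s value, producing [ʃ] as observed.
[voice], a feature on which the two segments disagree outside Coronal, is unchanged — nothing dominating it spread, and Coronal is the minimal sufficient constituent.

Coronal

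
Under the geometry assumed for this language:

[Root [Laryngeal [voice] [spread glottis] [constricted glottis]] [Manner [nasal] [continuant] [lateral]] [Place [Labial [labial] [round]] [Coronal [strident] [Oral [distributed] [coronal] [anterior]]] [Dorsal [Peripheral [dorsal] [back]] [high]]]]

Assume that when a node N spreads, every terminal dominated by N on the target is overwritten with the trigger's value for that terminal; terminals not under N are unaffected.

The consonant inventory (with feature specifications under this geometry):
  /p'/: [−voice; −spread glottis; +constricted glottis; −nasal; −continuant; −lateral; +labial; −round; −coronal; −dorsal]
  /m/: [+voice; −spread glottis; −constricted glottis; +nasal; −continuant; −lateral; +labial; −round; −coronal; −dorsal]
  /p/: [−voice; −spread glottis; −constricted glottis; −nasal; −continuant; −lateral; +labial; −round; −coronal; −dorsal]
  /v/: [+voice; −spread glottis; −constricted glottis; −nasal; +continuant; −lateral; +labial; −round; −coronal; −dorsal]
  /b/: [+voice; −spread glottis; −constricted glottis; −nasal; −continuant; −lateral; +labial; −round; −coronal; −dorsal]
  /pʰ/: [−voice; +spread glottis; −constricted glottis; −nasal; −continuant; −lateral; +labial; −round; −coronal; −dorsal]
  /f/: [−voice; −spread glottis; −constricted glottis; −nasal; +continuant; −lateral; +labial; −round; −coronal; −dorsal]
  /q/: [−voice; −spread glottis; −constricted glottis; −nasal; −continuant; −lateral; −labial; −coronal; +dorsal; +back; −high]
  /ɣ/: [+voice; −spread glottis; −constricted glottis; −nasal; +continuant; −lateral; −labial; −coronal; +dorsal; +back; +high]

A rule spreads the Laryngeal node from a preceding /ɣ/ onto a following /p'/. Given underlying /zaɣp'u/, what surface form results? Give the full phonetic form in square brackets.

Terminals under Laryngeal in this geometry: [voice], [spread glottis], [constricted glottis].
After delinking /p'/'s Laryngeal and linking /ɣ/'s, the affected terminals become [+voice], [−spread glottis], [−constricted glottis]; [nasal], [continuant], [lateral], … (outside Laryngeal) are retained from /p'/.
Among the inventory, only /b/ has exactly this specification, giving the surface form [zaɣbu].

[zaɣbu]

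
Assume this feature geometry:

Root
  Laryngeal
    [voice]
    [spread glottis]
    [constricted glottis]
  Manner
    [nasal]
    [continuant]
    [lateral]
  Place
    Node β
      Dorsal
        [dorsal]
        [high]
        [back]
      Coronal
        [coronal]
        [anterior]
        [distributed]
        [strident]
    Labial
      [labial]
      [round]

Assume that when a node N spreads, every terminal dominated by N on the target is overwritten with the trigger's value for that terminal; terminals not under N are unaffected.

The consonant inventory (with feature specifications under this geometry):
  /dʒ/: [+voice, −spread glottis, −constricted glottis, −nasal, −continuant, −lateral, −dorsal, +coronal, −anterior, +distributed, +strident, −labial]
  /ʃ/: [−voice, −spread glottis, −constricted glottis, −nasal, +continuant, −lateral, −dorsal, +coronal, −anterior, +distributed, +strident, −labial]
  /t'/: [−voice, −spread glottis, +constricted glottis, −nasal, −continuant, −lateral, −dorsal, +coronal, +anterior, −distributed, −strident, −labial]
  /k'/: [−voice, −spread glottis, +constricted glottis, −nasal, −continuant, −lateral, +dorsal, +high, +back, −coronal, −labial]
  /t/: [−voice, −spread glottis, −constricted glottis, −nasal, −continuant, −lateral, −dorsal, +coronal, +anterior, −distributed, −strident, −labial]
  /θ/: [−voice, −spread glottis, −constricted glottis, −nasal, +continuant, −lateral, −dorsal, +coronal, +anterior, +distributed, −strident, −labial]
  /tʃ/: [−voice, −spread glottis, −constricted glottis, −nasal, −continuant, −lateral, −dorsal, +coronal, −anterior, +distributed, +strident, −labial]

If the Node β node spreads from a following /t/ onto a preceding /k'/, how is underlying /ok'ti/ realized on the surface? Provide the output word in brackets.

[ot'ti]

Node β immediately or transitively dominates [dorsal], [high], [back], [coronal], [anterior], [distributed], [strident].
The target acquires /t/'s values for everything under Node β — [−dorsal], [+coronal], [+anterior], [−distributed], [−strident] — while keeping its own [voice], [spread glottis], [constricted glottis], ….
This feature bundle is that of [t'], so /ok'ti/ surfaces as [ot'ti].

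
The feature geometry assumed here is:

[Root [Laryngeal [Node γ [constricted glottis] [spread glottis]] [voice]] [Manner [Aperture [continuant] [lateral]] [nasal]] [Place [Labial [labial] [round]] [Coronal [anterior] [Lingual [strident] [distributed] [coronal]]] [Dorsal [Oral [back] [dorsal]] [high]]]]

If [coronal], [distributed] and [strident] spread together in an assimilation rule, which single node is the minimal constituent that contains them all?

Lingual

[coronal]: Root ▹ Place ▹ Coronal ▹ Lingual ▹ [coronal].
[distributed]: Root ▹ Place ▹ Coronal ▹ Lingual ▹ [distributed].
[strident]: Root ▹ Place ▹ Coronal ▹ Lingual ▹ [strident].
The listed terminals split across distinct daughters of Lingual, so Lingual itself is the smallest node containing them all.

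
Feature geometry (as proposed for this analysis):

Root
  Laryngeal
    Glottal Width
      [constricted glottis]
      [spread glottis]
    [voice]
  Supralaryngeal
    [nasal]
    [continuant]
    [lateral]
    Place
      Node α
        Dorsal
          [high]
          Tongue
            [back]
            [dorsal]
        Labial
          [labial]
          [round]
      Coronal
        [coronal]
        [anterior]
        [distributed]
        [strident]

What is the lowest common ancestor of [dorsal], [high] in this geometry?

[dorsal]: Root / Supralaryngeal / Place / Node α / Dorsal / Tongue / [dorsal].
[high]: Root / Supralaryngeal / Place / Node α / Dorsal / [high].
Dorsal is the lowest common ancestor — every listed feature sits under it, and no single subconstituent of Dorsal covers them all.

Dorsal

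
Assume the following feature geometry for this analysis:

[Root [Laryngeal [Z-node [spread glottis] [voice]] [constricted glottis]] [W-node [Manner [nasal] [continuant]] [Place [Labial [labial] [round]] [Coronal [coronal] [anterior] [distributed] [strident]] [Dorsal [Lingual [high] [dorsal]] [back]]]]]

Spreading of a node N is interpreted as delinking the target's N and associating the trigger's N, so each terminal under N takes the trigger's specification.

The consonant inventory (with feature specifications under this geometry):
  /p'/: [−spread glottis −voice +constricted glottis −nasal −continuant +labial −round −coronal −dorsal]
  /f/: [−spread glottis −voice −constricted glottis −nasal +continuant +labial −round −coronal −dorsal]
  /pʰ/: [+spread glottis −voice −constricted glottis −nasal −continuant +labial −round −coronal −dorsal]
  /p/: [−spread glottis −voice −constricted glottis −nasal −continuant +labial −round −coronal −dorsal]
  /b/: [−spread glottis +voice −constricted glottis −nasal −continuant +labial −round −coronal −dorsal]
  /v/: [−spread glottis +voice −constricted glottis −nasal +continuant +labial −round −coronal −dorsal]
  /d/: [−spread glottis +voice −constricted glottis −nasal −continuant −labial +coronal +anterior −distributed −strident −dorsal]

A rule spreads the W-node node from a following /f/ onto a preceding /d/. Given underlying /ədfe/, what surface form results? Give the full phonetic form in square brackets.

[əvfe]

W-node immediately or transitively dominates [nasal], [continuant], [labial], [round], [coronal], [anterior], [distributed], [strident], [high], [dorsal], [back].
Spreading W-node from /f/ onto /d/ replaces those values with /f/'s: [−nasal], [+continuant], [+labial], [−round], [−coronal], [−dorsal]. Features outside W-node ([spread glottis], [voice], [constricted glottis]) stay as in /d/.
This feature bundle is that of [v], so /ədfe/ surfaces as [əvfe].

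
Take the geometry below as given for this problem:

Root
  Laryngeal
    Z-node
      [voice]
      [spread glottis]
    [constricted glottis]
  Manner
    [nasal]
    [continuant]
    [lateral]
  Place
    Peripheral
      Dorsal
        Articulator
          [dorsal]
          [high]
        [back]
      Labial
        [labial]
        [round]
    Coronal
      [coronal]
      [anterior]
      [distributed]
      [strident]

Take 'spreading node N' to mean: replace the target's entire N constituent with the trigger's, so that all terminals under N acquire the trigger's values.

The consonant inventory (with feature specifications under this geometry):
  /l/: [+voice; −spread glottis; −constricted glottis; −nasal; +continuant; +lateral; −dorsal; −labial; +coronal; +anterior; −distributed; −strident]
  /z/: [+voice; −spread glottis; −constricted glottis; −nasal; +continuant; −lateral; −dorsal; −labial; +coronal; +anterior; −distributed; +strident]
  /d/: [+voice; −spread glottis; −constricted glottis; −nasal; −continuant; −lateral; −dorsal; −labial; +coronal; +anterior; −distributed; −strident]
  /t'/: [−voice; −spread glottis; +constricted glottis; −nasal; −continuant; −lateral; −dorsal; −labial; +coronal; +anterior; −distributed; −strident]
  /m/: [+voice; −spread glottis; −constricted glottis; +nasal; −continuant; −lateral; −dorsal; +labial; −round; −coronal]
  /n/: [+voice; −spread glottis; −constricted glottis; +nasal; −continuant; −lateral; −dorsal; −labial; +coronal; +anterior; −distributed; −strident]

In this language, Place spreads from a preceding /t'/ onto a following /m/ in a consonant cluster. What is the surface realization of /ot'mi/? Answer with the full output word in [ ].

Place immediately or transitively dominates [dorsal], [high], [back], [labial], [round], [coronal], [anterior], [distributed], [strident].
Spreading Place from /t'/ onto /m/ replaces those values with /t'/'s: [−dorsal], [−labial], [+coronal], [+anterior], [−distributed], [−strident]. Features outside Place ([voice], [spread glottis], [constricted glottis], …) stay as in /m/.
This feature bundle is that of [n], so /ot'mi/ surfaces as [ot'ni].

[ot'ni]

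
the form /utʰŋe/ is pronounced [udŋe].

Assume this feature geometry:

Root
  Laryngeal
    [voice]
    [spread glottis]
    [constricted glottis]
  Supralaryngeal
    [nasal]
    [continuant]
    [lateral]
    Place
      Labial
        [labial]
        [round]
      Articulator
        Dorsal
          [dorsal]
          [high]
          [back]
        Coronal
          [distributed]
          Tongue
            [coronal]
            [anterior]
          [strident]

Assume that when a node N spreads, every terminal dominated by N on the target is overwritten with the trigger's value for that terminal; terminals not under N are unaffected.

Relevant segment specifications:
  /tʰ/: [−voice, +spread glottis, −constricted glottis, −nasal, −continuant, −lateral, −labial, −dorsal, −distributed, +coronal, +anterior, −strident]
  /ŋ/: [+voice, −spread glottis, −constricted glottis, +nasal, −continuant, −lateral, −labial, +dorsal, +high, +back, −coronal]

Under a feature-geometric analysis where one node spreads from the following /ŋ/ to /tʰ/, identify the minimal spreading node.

Laryngeal

The alternation /tʰ/ → [d] changes [voice], [spread glottis] and nothing else.
The smallest constituent containing every changed terminal is Laryngeal — each of its daughters lacks at least one of the affected features.
If Laryngeal spreads, every terminal under it takes /ŋ/'s value, producing [d] as observed.
[dorsal], [coronal] — on which /ŋ/ differs from /tʰ/ — are unchanged, so Root cannot have spread; the constituent is no larger than Laryngeal.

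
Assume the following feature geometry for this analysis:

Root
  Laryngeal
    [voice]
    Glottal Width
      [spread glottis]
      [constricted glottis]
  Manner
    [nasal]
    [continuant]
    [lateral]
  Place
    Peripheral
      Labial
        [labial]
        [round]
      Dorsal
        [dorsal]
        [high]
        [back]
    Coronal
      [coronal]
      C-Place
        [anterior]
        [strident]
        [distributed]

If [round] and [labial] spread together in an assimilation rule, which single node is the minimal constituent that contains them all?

Labial

[round]: Root → Place → Peripheral → Labial → [round].
[labial]: Root → Place → Peripheral → Labial → [labial].
These paths first converge at Labial; no daughter of Labial dominates all 2 features, so Labial is the minimal constituent.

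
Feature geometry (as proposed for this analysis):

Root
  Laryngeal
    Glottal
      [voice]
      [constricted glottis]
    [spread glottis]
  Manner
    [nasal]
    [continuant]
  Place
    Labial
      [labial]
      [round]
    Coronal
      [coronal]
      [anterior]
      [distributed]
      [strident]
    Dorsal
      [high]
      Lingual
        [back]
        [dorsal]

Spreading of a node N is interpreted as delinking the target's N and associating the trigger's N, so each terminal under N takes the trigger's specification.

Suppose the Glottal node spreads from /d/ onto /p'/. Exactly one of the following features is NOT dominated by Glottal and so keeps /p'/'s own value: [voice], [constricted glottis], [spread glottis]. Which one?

[spread glottis]

Under this geometry, Glottal contains [voice], [constricted glottis].
Of the listed options, [constricted glottis], [voice] are among these and would be overwritten by spreading Glottal.
But [spread glottis] is a dependent of Laryngeal, outside Glottal; it is therefore untouched by the spreading.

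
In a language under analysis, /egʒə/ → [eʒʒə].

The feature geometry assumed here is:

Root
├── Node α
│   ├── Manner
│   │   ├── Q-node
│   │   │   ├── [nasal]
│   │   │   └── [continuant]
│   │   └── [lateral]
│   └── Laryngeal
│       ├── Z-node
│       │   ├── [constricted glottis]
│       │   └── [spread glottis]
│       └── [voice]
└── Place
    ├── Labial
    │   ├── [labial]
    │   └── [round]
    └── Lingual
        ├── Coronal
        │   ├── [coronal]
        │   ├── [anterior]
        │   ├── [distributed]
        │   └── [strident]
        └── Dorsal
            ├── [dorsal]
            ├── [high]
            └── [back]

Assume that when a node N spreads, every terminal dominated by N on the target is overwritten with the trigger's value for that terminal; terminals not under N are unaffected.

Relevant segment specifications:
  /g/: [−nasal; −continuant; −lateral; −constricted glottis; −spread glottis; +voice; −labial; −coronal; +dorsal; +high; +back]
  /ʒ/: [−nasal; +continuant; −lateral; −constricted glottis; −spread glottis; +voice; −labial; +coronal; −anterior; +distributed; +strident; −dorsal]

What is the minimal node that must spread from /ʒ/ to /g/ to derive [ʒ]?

/g/ and [ʒ] differ in [continuant], [coronal], [anterior], [distributed], [strident], [dorsal], [high], [back]; every other specified feature is identical.
In this geometry the lowest node dominating all of them is Root: every daughter of Root dominates only a proper subset, so no lower node suffices.
If Root spreads, every terminal under it takes /ʒ/'s value, producing [ʒ] as observed.

Root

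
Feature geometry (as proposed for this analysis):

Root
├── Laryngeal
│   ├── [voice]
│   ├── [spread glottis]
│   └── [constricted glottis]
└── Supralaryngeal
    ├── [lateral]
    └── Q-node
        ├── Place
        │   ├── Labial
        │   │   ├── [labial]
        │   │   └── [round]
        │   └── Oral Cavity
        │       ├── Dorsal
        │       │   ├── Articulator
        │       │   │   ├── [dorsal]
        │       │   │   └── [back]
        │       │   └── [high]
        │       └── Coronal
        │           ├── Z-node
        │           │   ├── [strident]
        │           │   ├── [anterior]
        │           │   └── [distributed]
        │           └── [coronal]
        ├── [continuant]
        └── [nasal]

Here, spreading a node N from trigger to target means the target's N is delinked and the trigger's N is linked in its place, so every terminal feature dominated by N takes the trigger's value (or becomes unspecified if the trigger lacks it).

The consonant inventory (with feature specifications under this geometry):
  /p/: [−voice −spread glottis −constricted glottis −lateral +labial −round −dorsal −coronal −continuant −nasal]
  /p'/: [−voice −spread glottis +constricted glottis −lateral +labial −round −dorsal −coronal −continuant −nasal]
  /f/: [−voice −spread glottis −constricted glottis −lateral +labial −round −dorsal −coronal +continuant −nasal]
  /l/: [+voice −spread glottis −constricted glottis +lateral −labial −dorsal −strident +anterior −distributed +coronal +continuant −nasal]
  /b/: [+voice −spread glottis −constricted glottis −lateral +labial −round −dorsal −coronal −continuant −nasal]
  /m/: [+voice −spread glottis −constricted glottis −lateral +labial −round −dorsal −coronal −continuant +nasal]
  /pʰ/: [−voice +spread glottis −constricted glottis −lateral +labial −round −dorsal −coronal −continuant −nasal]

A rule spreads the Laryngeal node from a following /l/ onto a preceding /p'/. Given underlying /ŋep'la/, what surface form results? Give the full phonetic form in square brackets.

Laryngeal immediately or transitively dominates [voice], [spread glottis], [constricted glottis].
After delinking /p'/'s Laryngeal and linking /l/'s, the affected terminals become [+voice], [−spread glottis], [−constricted glottis]; [lateral], [labial], [round], … (outside Laryngeal) are retained from /p'/.
Among the inventory, only /b/ has exactly this specification, giving the surface form [ŋebla].

[ŋebla]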